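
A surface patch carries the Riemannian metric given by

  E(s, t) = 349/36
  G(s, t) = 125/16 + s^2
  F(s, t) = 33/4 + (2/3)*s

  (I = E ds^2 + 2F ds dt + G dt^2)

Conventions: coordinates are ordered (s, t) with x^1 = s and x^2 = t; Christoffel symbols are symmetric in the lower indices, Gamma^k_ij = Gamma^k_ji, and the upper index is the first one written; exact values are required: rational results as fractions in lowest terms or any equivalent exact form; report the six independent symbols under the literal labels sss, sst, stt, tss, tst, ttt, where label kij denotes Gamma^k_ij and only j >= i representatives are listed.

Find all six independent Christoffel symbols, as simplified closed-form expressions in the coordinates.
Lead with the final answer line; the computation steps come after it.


Answer: Gamma_sss = (-256*s - 3168)/(5328*s^2 - 6336*s + 4421), Gamma_sst = (-384*s^2 - 4752*s)/(5328*s^2 - 6336*s + 4421), Gamma_stt = (-576*s^3 - 4500*s)/(5328*s^2 - 6336*s + 4421), Gamma_tss = 11168/(15984*s^2 - 19008*s + 13263), Gamma_tst = 5584*s/(5328*s^2 - 6336*s + 4421), Gamma_ttt = (384*s^2 + 4752*s)/(5328*s^2 - 6336*s + 4421)

E = 349/36; F = 33/4 + (2/3)*s; G = 125/16 + s^2
Gamma^k_ij = (1/2) g^{kl} (d_i g_jl + d_j g_il - d_l g_ij), with g^inv = (1/(EG-F^2)) [[G, -F], [-F, E]]
first partials: E_s = 0, E_t = 0, F_s = 2/3, F_t = 0, G_s = 2*s, G_t = 0
D = EG - F^2 = 4421/576 - 11*s + (37/4)*s^2
expanded: Gamma^s_ss = (G E_s - 2F F_s + F E_t)/(2D), Gamma^s_st = (G E_t - F G_s)/(2D), Gamma^s_tt = (2G F_t - G G_s - F G_t)/(2D), Gamma^t_ss = (2E F_s - E E_t - F E_s)/(2D), Gamma^t_st = (E G_s - F E_t)/(2D), Gamma^t_tt = (E G_t - 2F F_t + F G_s)/(2D); substitute and cancel common factors


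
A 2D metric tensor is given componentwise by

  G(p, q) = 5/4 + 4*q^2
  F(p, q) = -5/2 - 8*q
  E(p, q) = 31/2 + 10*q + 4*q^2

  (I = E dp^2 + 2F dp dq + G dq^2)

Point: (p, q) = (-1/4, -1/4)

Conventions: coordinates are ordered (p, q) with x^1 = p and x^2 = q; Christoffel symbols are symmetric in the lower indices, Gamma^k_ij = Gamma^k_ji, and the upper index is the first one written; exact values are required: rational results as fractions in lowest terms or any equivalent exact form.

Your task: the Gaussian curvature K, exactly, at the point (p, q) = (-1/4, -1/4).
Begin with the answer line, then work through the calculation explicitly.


Answer: K = -7904/24649

E = 53/4, F = -1/2, G = 3/2, EG - F^2 = 157/8 at the point
E_p = 0, E_q = 8, F_p = 0, F_q = -8, G_p = 0, G_q = -2
E_qq = 8, F_pq = 0, G_pp = 0
Compute both Brioschi determinants and normalise by (EG - F^2)^2.
M1 = [[-E_qq/2 + F_pq - G_pp/2, E_p/2, F_p - E_q/2], [F_q - G_p/2, E, F], [G_q/2, F, G]] = [[-4, 0, -4], [-8, 53/4, -1/2], [-1, -1/2, 3/2]]; det M1 = -295/2
M2 = [[0, E_q/2, G_p/2], [E_q/2, E, F], [G_p/2, F, G]] = [[0, 4, 0], [4, 53/4, -1/2], [0, -1/2, 3/2]]; det M2 = -24
det M1 - det M2 = -247/2; K = -247/2 / (157/8)^2 = -7904/24649


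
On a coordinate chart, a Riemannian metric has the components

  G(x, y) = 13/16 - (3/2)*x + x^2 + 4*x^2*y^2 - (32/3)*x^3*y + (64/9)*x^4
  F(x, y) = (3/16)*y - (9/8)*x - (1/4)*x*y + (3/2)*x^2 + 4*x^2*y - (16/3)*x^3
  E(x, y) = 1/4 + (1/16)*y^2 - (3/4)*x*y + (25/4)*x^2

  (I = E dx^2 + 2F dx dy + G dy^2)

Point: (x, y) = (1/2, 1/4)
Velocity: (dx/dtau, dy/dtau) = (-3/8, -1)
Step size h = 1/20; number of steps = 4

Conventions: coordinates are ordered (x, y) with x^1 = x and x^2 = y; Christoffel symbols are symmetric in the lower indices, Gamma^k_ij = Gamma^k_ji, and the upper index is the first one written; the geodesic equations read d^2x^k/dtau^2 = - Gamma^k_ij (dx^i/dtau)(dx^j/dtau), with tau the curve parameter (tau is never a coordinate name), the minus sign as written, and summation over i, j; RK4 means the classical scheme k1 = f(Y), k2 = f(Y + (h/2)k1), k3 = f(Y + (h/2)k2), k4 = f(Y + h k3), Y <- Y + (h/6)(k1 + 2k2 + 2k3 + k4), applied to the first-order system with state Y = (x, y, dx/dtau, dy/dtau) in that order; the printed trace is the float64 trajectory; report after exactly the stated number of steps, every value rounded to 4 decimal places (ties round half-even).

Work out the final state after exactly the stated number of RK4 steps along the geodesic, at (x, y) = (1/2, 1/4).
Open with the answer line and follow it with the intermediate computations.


Answer: x = 0.4179, y = 0.0530, dx/dtau = -0.4454, dy/dtau = -0.9671

f(Y) = (dx/dtau, dy/dtau, -Gamma^x_ij Y'^i Y'^j, -Gamma^y_ij Y'^i Y'^j) with the Gammas evaluated at the stage position; h = 0.050000; intermediate values shown to 6 dp
step 0: x = 0.5000, y = 0.2500, dx/dtau = -0.3750, dy/dtau = -1.0000
step 1:
  k1: at (x, y) = (0.500000, 0.250000), (dx/dtau, dy/dtau) = (-0.375000, -1.000000); Gamma_xxx = -0.014309, Gamma_xxy = 0.612268, Gamma_xyy = -0.093795, Gamma_yxx = -5.192324, Gamma_yxy = 2.084139, Gamma_yyy = -0.970701; k1 = (-0.375000, -1.000000, -0.363394, 0.137768)
  k2: at (x, y) = (0.490625, 0.225000), (dx/dtau, dy/dtau) = (-0.384085, -0.996556); Gamma_xxx = -0.007049, Gamma_xxy = 0.625826, Gamma_xyy = -0.121234, Gamma_yxx = -5.078452, Gamma_yxy = 2.066217, Gamma_yyy = -0.979936; k2 = (-0.384085, -0.996556, -0.357645, 0.140638)
  k3: at (x, y) = (0.490398, 0.225086), (dx/dtau, dy/dtau) = (-0.383941, -0.996484); Gamma_xxx = -0.003885, Gamma_xxy = 0.623203, Gamma_xyy = -0.118856, Gamma_yxx = -5.072982, Gamma_yxy = 2.059583, Gamma_yyy = -0.976130; k3 = (-0.383941, -0.996484, -0.358270, 0.141133)
  k4: at (x, y) = (0.480803, 0.200176), (dx/dtau, dy/dtau) = (-0.392913, -0.992943); Gamma_xxx = 0.009163, Gamma_xxy = 0.632199, Gamma_xyy = -0.143053, Gamma_yxx = -4.954523, Gamma_yxy = 2.031403, Gamma_yyy = -0.979373; k4 = (-0.392913, -0.992943, -0.353667, 0.145418)
  Y <- Y + (h/6)(k1 + 2k2 + 2k3 + k4): x = 0.4808, y = 0.2002, dx/dtau = -0.3929, dy/dtau = -0.9929
step 2:
  k1: at (x, y) = (0.480800, 0.200175), (dx/dtau, dy/dtau) = (-0.392907, -0.992944); Gamma_xxx = 0.009192, Gamma_xxy = 0.632176, Gamma_xyy = -0.143033, Gamma_yxx = -4.954468, Gamma_yxy = 2.031343, Gamma_yyy = -0.979340; k1 = (-0.392907, -0.992944, -0.353666, 0.145424)
  k2: at (x, y) = (0.470978, 0.175351), (dx/dtau, dy/dtau) = (-0.401749, -0.989308); Gamma_xxx = 0.028112, Gamma_xxy = 0.636354, Gamma_xyy = -0.163658, Gamma_yxx = -4.831370, Gamma_yxy = 1.992843, Gamma_yyy = -0.976370; k2 = (-0.401749, -0.989308, -0.350203, 0.151272)
  k3: at (x, y) = (0.470757, 0.175442), (dx/dtau, dy/dtau) = (-0.401662, -0.989162); Gamma_xxx = 0.031261, Gamma_xxy = 0.633674, Gamma_xyy = -0.161178, Gamma_yxx = -4.826084, Gamma_yxy = 1.986355, Gamma_yyy = -0.972574; k3 = (-0.401662, -0.989162, -0.350870, 0.151818)
  k4: at (x, y) = (0.460717, 0.150717), (dx/dtau, dy/dtau) = (-0.410451, -0.985353); Gamma_xxx = 0.055990, Gamma_xxy = 0.632838, Gamma_xyy = -0.177874, Gamma_yxx = -4.698736, Gamma_yxy = 1.937904, Gamma_yyy = -0.963343; k4 = (-0.410451, -0.985353, -0.348620, 0.159397)
  Y <- Y + (h/6)(k1 + 2k2 + 2k3 + k4): x = 0.4607, y = 0.1507, dx/dtau = -0.4104, dy/dtau = -0.9854
step 3:
  k1: at (x, y) = (0.460715, 0.150714), (dx/dtau, dy/dtau) = (-0.410444, -0.985352); Gamma_xxx = 0.056002, Gamma_xxy = 0.632829, Gamma_xyy = -0.177867, Gamma_yxx = -4.698706, Gamma_yxy = 1.937878, Gamma_yyy = -0.963330; k1 = (-0.410444, -0.985352, -0.348613, 0.159400)
  k2: at (x, y) = (0.450454, 0.126081), (dx/dtau, dy/dtau) = (-0.419160, -0.981367); Gamma_xxx = 0.086550, Gamma_xxy = 0.626817, Gamma_xyy = -0.190346, Gamma_yxx = -4.567155, Gamma_yxy = 1.879588, Gamma_yyy = -0.947737; k2 = (-0.419160, -0.981367, -0.347569, 0.168838)
  k3: at (x, y) = (0.450236, 0.126180), (dx/dtau, dy/dtau) = (-0.419134, -0.981131); Gamma_xxx = 0.089731, Gamma_xxy = 0.624056, Gamma_xyy = -0.187730, Gamma_yxx = -4.561962, Gamma_yxy = 1.873168, Gamma_yyy = -0.943914; k3 = (-0.419134, -0.981131, -0.348307, 0.169455)
  k4: at (x, y) = (0.439759, 0.101658), (dx/dtau, dy/dtau) = (-0.427860, -0.976879); Gamma_xxx = 0.126101, Gamma_xxy = 0.612660, Gamma_xyy = -0.195555, Gamma_yxx = -4.426465, Gamma_yxy = 1.805307, Gamma_yyy = -0.921879; k4 = (-0.427860, -0.976879, -0.348611, 0.180951)
  Y <- Y + (h/6)(k1 + 2k2 + 2k3 + k4): x = 0.4398, y = 0.1017, dx/dtau = -0.4279, dy/dtau = -0.9769
step 4:
  k1: at (x, y) = (0.439758, 0.101654), (dx/dtau, dy/dtau) = (-0.427852, -0.976878); Gamma_xxx = 0.126096, Gamma_xxy = 0.612667, Gamma_xyy = -0.195565, Gamma_yxx = -4.426463, Gamma_yxy = 1.805317, Gamma_yyy = -0.921888; k1 = (-0.427852, -0.976878, -0.348597, 0.180948)
  k2: at (x, y) = (0.429062, 0.077232), (dx/dtau, dy/dtau) = (-0.436567, -0.972354); Gamma_xxx = 0.168202, Gamma_xxy = 0.595840, Gamma_xyy = -0.198504, Gamma_yxx = -4.287205, Gamma_yxy = 1.728209, Gamma_yyy = -0.893458; k2 = (-0.436567, -0.972354, -0.350243, 0.194600)
  k3: at (x, y) = (0.428844, 0.077345), (dx/dtau, dy/dtau) = (-0.436609, -0.972013); Gamma_xxx = 0.171462, Gamma_xxy = 0.592974, Gamma_xyy = -0.195709, Gamma_yxx = -4.282028, Gamma_yxy = 1.721785, Gamma_yyy = -0.889573; k3 = (-0.436609, -0.972013, -0.351081, 0.195333)
  k4: at (x, y) = (0.417928, 0.053054), (dx/dtau, dy/dtau) = (-0.445407, -0.967111); Gamma_xxx = 0.219359, Gamma_xxy = 0.570508, Gamma_xyy = -0.193235, Gamma_yxx = -4.139177, Gamma_yxy = 1.635629, Gamma_yyy = -0.854651; k4 = (-0.445407, -0.967111, -0.354286, 0.211399)
  Y <- Y + (h/6)(k1 + 2k2 + 2k3 + k4): x = 0.4179, y = 0.0530, dx/dtau = -0.4454, dy/dtau = -0.9671


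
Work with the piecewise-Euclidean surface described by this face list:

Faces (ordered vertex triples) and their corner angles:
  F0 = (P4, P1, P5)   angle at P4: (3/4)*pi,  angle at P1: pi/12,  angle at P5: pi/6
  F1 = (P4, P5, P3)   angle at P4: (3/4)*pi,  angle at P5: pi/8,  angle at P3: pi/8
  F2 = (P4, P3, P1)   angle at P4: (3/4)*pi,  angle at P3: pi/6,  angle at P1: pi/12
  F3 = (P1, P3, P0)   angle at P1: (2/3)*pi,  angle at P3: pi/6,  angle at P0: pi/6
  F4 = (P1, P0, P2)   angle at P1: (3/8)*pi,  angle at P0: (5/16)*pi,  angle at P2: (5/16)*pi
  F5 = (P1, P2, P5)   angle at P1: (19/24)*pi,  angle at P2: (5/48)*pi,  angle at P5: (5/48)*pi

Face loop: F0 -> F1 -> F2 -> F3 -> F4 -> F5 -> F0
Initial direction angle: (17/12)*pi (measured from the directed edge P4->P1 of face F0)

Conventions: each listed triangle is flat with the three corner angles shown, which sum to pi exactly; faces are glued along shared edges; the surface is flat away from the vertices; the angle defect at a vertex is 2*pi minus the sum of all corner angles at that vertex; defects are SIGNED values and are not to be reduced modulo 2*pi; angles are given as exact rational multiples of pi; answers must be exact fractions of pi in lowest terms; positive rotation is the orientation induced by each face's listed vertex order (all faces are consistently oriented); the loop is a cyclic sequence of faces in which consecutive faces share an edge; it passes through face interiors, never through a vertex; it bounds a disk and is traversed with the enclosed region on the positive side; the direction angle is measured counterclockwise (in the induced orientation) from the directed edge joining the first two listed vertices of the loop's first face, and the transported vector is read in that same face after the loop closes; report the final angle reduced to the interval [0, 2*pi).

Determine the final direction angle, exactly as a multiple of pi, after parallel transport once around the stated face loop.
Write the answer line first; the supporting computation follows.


Answer: final direction angle = (7/6)*pi

enclosed vertex P1: corner angles sum to 2*pi, defect = 2*pi - 2*pi = 0
enclosed vertex P4: corner angles sum to (9/4)*pi, defect = 2*pi - (9/4)*pi = -pi/4
final direction = starting direction + enclosed defect total, reduced mod 2*pi (induced orientation)
final angle = (17/12)*pi - pi/4 = (7/6)*pi (mod 2*pi)


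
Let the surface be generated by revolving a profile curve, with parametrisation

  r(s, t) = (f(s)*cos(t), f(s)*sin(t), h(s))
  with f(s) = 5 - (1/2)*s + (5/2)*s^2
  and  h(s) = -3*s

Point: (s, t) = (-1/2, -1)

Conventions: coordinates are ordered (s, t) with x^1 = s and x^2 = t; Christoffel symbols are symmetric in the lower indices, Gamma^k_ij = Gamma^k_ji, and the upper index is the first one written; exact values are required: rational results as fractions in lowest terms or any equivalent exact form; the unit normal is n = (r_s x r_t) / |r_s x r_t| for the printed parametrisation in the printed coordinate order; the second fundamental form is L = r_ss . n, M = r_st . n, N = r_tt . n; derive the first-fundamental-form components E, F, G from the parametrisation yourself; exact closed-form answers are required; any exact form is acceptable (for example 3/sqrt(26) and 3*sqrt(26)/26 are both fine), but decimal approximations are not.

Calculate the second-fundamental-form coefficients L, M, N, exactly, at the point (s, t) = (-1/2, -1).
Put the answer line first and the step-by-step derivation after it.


Answer: L = 5*sqrt(2)/2, M = 0, N = -47*sqrt(2)/16

f = 47/8, f' = -3, f'' = 5, h' = -3, h'' = 0
E = 18, F = 0, G = 2209/64; answer radicand W^2 = 18
unnormalised second-form numerators: l = 15, m = 0, n = -141/8; L = l/sqrt(18), and similarly M = m/sqrt(W^2), N = n/sqrt(W^2)


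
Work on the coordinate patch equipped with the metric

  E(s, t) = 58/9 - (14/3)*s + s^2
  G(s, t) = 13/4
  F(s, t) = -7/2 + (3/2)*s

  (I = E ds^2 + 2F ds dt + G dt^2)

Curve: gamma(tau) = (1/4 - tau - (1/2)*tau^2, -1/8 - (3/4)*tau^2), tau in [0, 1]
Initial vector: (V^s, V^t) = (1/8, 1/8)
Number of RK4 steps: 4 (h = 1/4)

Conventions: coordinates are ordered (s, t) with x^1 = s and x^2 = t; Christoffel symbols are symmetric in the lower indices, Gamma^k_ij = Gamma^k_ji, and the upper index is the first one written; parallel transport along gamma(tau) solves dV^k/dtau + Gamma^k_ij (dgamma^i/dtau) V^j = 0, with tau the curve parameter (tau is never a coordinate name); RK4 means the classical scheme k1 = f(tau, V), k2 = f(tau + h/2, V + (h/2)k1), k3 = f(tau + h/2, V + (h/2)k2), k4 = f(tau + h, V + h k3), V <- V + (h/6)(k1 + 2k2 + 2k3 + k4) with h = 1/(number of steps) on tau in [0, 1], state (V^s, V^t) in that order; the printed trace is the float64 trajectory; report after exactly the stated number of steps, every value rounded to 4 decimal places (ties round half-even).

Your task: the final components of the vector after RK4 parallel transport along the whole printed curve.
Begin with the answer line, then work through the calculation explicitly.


Answer: V^s = 0.0859, V^t = 0.1468

gamma'(tau) = (-1 - tau, -(3/2)*tau); f(tau, V)^k = -Gamma^k_ij(gamma(tau)) gamma'^i(tau) V^j; h = 1/4; intermediate values shown to 6 dp
curve data and Christoffel symbols at the stage parameters:
  tau = 0.000000: gamma = (0.250000, -0.125000), gamma' = (-1.000000, 0.000000); Gamma_sss = -0.274474, Gamma_sst = 0.000000, Gamma_stt = 0.000000, Gamma_tss = 0.197621, Gamma_tst = 0.000000, Gamma_ttt = 0.000000
  tau = 0.125000: gamma = (0.117188, -0.136719), gamma' = (-1.125000, -0.187500); Gamma_sss = -0.271543, Gamma_sst = 0.000000, Gamma_stt = 0.000000, Gamma_tss = 0.183794, Gamma_tst = 0.000000, Gamma_ttt = 0.000000
  tau = 0.250000: gamma = (-0.031250, -0.171875), gamma' = (-1.250000, -0.375000); Gamma_sss = -0.267449, Gamma_sst = 0.000000, Gamma_stt = 0.000000, Gamma_tss = 0.169659, Gamma_tst = 0.000000, Gamma_ttt = 0.000000
  tau = 0.375000: gamma = (-0.195312, -0.230469), gamma' = (-1.375000, -0.562500); Gamma_sss = -0.262198, Gamma_sst = 0.000000, Gamma_stt = 0.000000, Gamma_tss = 0.155536, Gamma_tst = 0.000000, Gamma_ttt = 0.000000
  tau = 0.500000: gamma = (-0.375000, -0.312500), gamma' = (-1.500000, -0.750000); Gamma_sss = -0.255864, Gamma_sst = 0.000000, Gamma_stt = 0.000000, Gamma_tss = 0.141709, Gamma_tst = 0.000000, Gamma_ttt = 0.000000
  tau = 0.625000: gamma = (-0.570312, -0.417969), gamma' = (-1.625000, -0.937500); Gamma_sss = -0.248575, Gamma_sst = 0.000000, Gamma_stt = 0.000000, Gamma_tss = 0.128412, Gamma_tst = 0.000000, Gamma_ttt = 0.000000
  tau = 0.750000: gamma = (-0.781250, -0.546875), gamma' = (-1.750000, -1.125000); Gamma_sss = -0.240497, Gamma_sst = 0.000000, Gamma_stt = 0.000000, Gamma_tss = 0.115824, Gamma_tst = 0.000000, Gamma_ttt = 0.000000
  tau = 0.875000: gamma = (-1.007812, -0.699219), gamma' = (-1.875000, -1.312500); Gamma_sss = -0.231811, Gamma_sst = 0.000000, Gamma_stt = 0.000000, Gamma_tss = 0.104071, Gamma_tst = 0.000000, Gamma_ttt = 0.000000
  tau = 1.000000: gamma = (-1.250000, -0.875000), gamma' = (-2.000000, -1.500000); Gamma_sss = -0.222702, Gamma_sst = 0.000000, Gamma_stt = 0.000000, Gamma_tss = 0.093224, Gamma_tst = 0.000000, Gamma_ttt = 0.000000
step 0: V^s = 0.1250, V^t = 0.1250
step 1: k1 = (-0.034309, 0.024703), k2 = (-0.036876, 0.024959), k3 = (-0.036778, 0.024893), k4 = (-0.038715, 0.024559); V <- V + (h/6)(k1 + 2k2 + 2k3 + k4): V^s = 0.1158, V^t = 0.1312
step 2: k1 = (-0.038720, 0.024562), k2 = (-0.040011, 0.023734), k3 = (-0.039952, 0.023700), k4 = (-0.040618, 0.022496); V <- V + (h/6)(k1 + 2k2 + 2k3 + k4): V^s = 0.1059, V^t = 0.1371
step 3: k1 = (-0.040625, 0.022500), k2 = (-0.040705, 0.021028), k3 = (-0.040701, 0.021026), k4 = (-0.040267, 0.019393); V <- V + (h/6)(k1 + 2k2 + 2k3 + k4): V^s = 0.0957, V^t = 0.1424
step 4: k1 = (-0.040275, 0.019397), k2 = (-0.039406, 0.017691), k3 = (-0.039453, 0.017712), k4 = (-0.038230, 0.016003); V <- V + (h/6)(k1 + 2k2 + 2k3 + k4): V^s = 0.0859, V^t = 0.1468


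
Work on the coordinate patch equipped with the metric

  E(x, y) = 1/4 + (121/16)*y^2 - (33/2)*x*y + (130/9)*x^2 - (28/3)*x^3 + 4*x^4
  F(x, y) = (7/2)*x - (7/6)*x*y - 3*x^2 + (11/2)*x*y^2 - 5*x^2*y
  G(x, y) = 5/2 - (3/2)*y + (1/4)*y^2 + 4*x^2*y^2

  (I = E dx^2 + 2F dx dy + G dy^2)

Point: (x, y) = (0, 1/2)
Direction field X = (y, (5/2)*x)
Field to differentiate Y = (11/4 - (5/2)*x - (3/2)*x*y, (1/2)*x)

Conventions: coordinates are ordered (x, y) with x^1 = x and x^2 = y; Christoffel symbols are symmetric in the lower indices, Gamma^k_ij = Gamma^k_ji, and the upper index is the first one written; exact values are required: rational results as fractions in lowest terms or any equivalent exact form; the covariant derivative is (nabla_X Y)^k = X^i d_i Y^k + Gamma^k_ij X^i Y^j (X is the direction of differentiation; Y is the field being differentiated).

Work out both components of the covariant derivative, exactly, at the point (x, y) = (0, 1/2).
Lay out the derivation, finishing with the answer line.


E = 137/64, F = 0, G = 29/16 at the point
E_x = -33/4, E_y = 121/16, F_x = 103/24, F_y = 0, G_x = 0, G_y = -5/4
EG - F^2 = 3973/1024;  g^inv = (1024/3973) * [[29/16, 0], [0, 137/64]]
first-kind symbols [ij,l] = (1/2)(d_i g_jl + d_j g_il - d_l g_ij): [xx,x] = E_x/2 = -33/8, [xx,y] = F_x - E_y/2 = 49/96, [xy,x] = E_y/2 = 121/32, [xy,y] = G_x/2 = 0, [yy,x] = F_y - G_x/2 = 0, [yy,y] = G_y/2 = -5/8
Gamma^x_ij = (G*[ij,x] - F*[ij,y])/(EG - F^2), Gamma^y_ij = (E*[ij,y] - F*[ij,x])/(EG - F^2)
Gamma_xxx = -264/137, Gamma_xxy = 242/137, Gamma_xyy = 0, Gamma_yxx = 49/174, Gamma_yxy = 0, Gamma_yyy = -10/29
X = (1/2, 0), Y = (11/4, 0) at the point

Answer: (nabla_X Y)^x = -4685/1096, (nabla_X Y)^y = 887/1392


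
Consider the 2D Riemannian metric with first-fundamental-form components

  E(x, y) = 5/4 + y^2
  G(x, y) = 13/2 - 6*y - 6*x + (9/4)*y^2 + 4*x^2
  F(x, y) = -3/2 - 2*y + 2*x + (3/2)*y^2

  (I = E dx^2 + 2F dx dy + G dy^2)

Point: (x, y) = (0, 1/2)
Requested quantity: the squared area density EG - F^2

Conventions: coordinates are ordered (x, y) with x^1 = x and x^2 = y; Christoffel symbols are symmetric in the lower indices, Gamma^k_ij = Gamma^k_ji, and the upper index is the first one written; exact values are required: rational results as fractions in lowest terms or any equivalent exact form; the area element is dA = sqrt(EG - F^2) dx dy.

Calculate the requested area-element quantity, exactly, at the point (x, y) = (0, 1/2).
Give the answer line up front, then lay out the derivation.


Answer: EG - F^2 = 101/64

E = 3/2, F = -17/8, G = 65/16; EG - F^2 = 101/64


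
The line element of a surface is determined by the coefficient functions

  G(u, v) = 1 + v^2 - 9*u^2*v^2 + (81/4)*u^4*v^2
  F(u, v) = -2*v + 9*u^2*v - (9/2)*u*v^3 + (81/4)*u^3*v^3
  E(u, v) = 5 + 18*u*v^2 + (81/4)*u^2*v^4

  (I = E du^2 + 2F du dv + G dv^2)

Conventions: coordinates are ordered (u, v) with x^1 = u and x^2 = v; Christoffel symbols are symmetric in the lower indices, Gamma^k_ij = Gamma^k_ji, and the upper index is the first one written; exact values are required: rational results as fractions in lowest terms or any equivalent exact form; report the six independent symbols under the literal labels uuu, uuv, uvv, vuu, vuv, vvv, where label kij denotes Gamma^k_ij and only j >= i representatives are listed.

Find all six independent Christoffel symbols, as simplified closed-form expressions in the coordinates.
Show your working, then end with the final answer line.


E = 5 + 18*u*v^2 + (81/4)*u^2*v^4; F = -2*v + 9*u^2*v - (9/2)*u*v^3 + (81/4)*u^3*v^3; G = 1 + v^2 - 9*u^2*v^2 + (81/4)*u^4*v^2
Gamma^k_ij = (1/2) g^{kl} (d_i g_jl + d_j g_il - d_l g_ij), with g^inv = (1/(EG-F^2)) [[G, -F], [-F, E]]
first partials: E_u = 18*v^2 + (81/2)*u*v^4, E_v = 36*u*v + 81*u^2*v^3, F_u = 18*u*v - (9/2)*v^3 + (243/4)*u^2*v^3, F_v = -2 + 9*u^2 - (27/2)*u*v^2 + (243/4)*u^3*v^2, G_u = -18*u*v^2 + 81*u^3*v^2, G_v = 2*v - 18*u^2*v + (81/2)*u^4*v
D = EG - F^2 = 5 + v^2 + 18*u*v^2 - 9*u^2*v^2 + (81/4)*u^2*v^4 + (81/4)*u^4*v^2
expanded: Gamma^u_uu = (G E_u - 2F F_u + F E_v)/(2D), Gamma^u_uv = (G E_v - F G_u)/(2D), Gamma^u_vv = (2G F_v - G G_u - F G_v)/(2D), Gamma^v_uu = (2E F_u - E E_v - F E_u)/(2D), Gamma^v_uv = (E G_u - F E_v)/(2D), Gamma^v_vv = (E G_v - 2F F_v + F G_u)/(2D); substitute and cancel common factors

Answer: Gamma_uuu = (81*u*v^4 + 36*v^2)/(81*u^4*v^2 + 81*u^2*v^4 - 36*u^2*v^2 + 72*u*v^2 + 4*v^2 + 20), Gamma_uuv = (162*u^2*v^3 + 72*u*v)/(81*u^4*v^2 + 81*u^2*v^4 - 36*u^2*v^2 + 72*u*v^2 + 4*v^2 + 20), Gamma_uvv = (81*u^3*v^2 + 36*u^2 - 18*u*v^2 - 8)/(81*u^4*v^2 + 81*u^2*v^4 - 36*u^2*v^2 + 72*u*v^2 + 4*v^2 + 20), Gamma_vuu = (81*u^2*v^3 - 18*v^3)/(81*u^4*v^2 + 81*u^2*v^4 - 36*u^2*v^2 + 72*u*v^2 + 4*v^2 + 20), Gamma_vuv = (162*u^3*v^2 - 36*u*v^2)/(81*u^4*v^2 + 81*u^2*v^4 - 36*u^2*v^2 + 72*u*v^2 + 4*v^2 + 20), Gamma_vvv = (81*u^4*v - 36*u^2*v + 4*v)/(81*u^4*v^2 + 81*u^2*v^4 - 36*u^2*v^2 + 72*u*v^2 + 4*v^2 + 20)


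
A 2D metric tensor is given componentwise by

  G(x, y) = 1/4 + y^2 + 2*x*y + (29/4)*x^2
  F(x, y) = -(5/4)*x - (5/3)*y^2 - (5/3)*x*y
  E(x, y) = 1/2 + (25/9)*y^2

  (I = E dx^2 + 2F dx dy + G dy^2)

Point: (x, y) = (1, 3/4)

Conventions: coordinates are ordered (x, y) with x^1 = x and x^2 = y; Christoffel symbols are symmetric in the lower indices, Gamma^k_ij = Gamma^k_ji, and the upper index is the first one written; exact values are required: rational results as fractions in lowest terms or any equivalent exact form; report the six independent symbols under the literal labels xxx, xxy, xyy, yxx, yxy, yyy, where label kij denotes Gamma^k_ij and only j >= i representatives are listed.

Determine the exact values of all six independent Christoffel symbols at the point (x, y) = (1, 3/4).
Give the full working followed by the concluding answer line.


E = 33/16, F = -55/16, G = 153/16 at the point
E_x = 0, E_y = 25/6, F_x = -5/2, F_y = -25/6, G_x = 16, G_y = 7/2
EG - F^2 = 253/32;  g^inv = (32/253) * [[153/16, 55/16], [55/16, 33/16]]
first-kind symbols [ij,l] = (1/2)(d_i g_jl + d_j g_il - d_l g_ij): [xx,x] = E_x/2 = 0, [xx,y] = F_x - E_y/2 = -55/12, [xy,x] = E_y/2 = 25/12, [xy,y] = G_x/2 = 8, [yy,x] = F_y - G_x/2 = -73/6, [yy,y] = G_y/2 = 7/4
Gamma^x_ij = (G*[ij,x] - F*[ij,y])/(EG - F^2), Gamma^y_ij = (E*[ij,y] - F*[ij,x])/(EG - F^2)

Answer: Gamma_xxx = -275/138, Gamma_xxy = 3035/506, Gamma_xyy = -307/22, Gamma_yxx = -55/46, Gamma_yxy = 413/138, Gamma_yyy = -29/6


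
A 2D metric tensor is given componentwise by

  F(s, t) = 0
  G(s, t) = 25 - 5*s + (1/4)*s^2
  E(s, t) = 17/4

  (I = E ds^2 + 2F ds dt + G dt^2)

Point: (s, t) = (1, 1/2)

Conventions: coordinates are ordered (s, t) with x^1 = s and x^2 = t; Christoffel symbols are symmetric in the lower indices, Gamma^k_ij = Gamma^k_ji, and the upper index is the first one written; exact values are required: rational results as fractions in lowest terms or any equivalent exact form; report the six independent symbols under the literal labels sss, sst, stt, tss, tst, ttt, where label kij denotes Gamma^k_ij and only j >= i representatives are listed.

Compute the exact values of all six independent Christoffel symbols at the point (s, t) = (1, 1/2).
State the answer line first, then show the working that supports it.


Answer: Gamma_sss = 0, Gamma_sst = 0, Gamma_stt = 9/17, Gamma_tss = 0, Gamma_tst = -1/9, Gamma_ttt = 0

E = 17/4, F = 0, G = 81/4 at the point
E_s = 0, E_t = 0, F_s = 0, F_t = 0, G_s = -9/2, G_t = 0
EG - F^2 = 1377/16;  g^inv = (16/1377) * [[81/4, 0], [0, 17/4]]
first-kind symbols [ij,l] = (1/2)(d_i g_jl + d_j g_il - d_l g_ij): [ss,s] = E_s/2 = 0, [ss,t] = F_s - E_t/2 = 0, [st,s] = E_t/2 = 0, [st,t] = G_s/2 = -9/4, [tt,s] = F_t - G_s/2 = 9/4, [tt,t] = G_t/2 = 0
Gamma^s_ij = (G*[ij,s] - F*[ij,t])/(EG - F^2), Gamma^t_ij = (E*[ij,t] - F*[ij,s])/(EG - F^2)


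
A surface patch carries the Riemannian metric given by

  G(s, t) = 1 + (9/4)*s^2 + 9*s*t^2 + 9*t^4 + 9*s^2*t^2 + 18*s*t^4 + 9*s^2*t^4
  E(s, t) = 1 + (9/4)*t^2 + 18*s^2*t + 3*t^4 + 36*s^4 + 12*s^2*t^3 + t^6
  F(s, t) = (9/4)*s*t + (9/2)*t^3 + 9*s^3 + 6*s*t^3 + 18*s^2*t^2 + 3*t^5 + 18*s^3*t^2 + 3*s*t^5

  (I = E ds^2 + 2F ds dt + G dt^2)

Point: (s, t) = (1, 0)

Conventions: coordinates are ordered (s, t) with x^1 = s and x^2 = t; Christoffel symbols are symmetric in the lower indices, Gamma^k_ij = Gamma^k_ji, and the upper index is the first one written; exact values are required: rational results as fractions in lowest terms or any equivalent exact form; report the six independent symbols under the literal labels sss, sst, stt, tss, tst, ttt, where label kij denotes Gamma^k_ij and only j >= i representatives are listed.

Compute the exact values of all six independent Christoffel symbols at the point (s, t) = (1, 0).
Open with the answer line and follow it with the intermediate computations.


Answer: Gamma_sss = 288/157, Gamma_sst = 36/157, Gamma_stt = 0, Gamma_tss = 72/157, Gamma_tst = 9/157, Gamma_ttt = 0

E = 37, F = 9, G = 13/4 at the point
E_s = 144, E_t = 18, F_s = 27, F_t = 9/4, G_s = 9/2, G_t = 0
EG - F^2 = 157/4;  g^inv = (4/157) * [[13/4, -9], [-9, 37]]
first-kind symbols [ij,l] = (1/2)(d_i g_jl + d_j g_il - d_l g_ij): [ss,s] = E_s/2 = 72, [ss,t] = F_s - E_t/2 = 18, [st,s] = E_t/2 = 9, [st,t] = G_s/2 = 9/4, [tt,s] = F_t - G_s/2 = 0, [tt,t] = G_t/2 = 0
Gamma^s_ij = (G*[ij,s] - F*[ij,t])/(EG - F^2), Gamma^t_ij = (E*[ij,t] - F*[ij,s])/(EG - F^2)


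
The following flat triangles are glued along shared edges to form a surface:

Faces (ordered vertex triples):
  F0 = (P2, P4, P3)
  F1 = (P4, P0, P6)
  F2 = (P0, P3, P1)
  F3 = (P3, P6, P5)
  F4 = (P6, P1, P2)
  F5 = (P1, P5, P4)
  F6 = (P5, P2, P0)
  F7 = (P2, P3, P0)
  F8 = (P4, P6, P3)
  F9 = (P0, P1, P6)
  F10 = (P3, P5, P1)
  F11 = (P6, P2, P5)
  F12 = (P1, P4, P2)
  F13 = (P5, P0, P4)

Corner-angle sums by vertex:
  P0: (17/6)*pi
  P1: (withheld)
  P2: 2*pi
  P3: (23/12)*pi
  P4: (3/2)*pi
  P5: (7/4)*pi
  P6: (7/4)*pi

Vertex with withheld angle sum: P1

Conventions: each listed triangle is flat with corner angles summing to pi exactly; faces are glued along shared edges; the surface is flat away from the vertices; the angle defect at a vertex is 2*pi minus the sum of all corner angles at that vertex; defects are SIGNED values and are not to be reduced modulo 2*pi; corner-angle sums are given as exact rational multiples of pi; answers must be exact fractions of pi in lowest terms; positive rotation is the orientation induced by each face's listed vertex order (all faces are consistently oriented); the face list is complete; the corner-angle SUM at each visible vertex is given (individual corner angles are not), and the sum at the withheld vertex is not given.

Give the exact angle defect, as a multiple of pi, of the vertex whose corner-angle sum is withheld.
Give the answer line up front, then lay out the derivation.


Answer: defect(P1) = -pi/4

V = 7, E = 21, F = 14; chi = V - E + F = 0
Gauss-Bonnet: total defect = 2*pi*chi = 0; visible defects sum to pi/4


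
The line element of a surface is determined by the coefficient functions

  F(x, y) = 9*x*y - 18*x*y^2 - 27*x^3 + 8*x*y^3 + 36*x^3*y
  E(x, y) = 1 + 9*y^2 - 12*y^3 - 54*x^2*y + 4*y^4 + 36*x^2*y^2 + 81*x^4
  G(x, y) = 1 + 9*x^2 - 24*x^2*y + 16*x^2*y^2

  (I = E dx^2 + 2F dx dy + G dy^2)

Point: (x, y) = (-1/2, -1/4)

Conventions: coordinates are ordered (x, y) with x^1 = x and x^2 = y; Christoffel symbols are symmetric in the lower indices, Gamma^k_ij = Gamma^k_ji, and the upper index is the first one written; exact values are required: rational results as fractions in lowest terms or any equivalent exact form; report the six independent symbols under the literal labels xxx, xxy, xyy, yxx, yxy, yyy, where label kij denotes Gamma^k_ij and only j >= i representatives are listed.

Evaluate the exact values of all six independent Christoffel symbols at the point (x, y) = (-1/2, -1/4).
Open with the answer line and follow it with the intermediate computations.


Answer: Gamma_xxx = -40/21, Gamma_xxy = -160/189, Gamma_xyy = -80/189, Gamma_yxx = -128/105, Gamma_yxy = -512/945, Gamma_yyy = -256/945

E = 689/64, F = 25/4, G = 5 at the point
E_x = -225/4, E_y = -25, F_x = -61/2, F_y = -57/4, G_x = -16, G_y = -8
EG - F^2 = 945/64;  g^inv = (64/945) * [[5, -25/4], [-25/4, 689/64]]
first-kind symbols [ij,l] = (1/2)(d_i g_jl + d_j g_il - d_l g_ij): [xx,x] = E_x/2 = -225/8, [xx,y] = F_x - E_y/2 = -18, [xy,x] = E_y/2 = -25/2, [xy,y] = G_x/2 = -8, [yy,x] = F_y - G_x/2 = -25/4, [yy,y] = G_y/2 = -4
Gamma^x_ij = (G*[ij,x] - F*[ij,y])/(EG - F^2), Gamma^y_ij = (E*[ij,y] - F*[ij,x])/(EG - F^2)


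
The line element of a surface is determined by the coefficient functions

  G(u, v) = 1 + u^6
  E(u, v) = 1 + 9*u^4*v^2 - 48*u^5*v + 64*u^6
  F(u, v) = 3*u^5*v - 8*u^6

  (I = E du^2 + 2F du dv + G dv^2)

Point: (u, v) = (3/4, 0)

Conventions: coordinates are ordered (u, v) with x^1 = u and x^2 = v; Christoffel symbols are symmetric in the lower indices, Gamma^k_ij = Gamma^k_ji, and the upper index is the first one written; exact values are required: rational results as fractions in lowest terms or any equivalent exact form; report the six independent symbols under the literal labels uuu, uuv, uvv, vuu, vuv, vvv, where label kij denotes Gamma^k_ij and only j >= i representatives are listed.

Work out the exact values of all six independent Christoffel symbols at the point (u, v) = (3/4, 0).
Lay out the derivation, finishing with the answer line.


E = 793/64, F = -729/512, G = 4825/4096 at the point
E_u = 729/8, E_v = -729/64, F_u = -729/64, F_v = 729/1024, G_u = 729/512, G_v = 0
EG - F^2 = 51481/4096;  g^inv = (4096/51481) * [[4825/4096, 729/512], [729/512, 793/64]]
first-kind symbols [ij,l] = (1/2)(d_i g_jl + d_j g_il - d_l g_ij): [uu,u] = E_u/2 = 729/16, [uu,v] = F_u - E_v/2 = -729/128, [uv,u] = E_v/2 = -729/128, [uv,v] = G_u/2 = 729/1024, [vv,u] = F_v - G_u/2 = 0, [vv,v] = G_v/2 = 0
Gamma^u_ij = (G*[ij,u] - F*[ij,v])/(EG - F^2), Gamma^v_ij = (E*[ij,v] - F*[ij,u])/(EG - F^2)

Answer: Gamma_uuu = 186624/51481, Gamma_uuv = -23328/51481, Gamma_uvv = 0, Gamma_vuu = -23328/51481, Gamma_vuv = 2916/51481, Gamma_vvv = 0


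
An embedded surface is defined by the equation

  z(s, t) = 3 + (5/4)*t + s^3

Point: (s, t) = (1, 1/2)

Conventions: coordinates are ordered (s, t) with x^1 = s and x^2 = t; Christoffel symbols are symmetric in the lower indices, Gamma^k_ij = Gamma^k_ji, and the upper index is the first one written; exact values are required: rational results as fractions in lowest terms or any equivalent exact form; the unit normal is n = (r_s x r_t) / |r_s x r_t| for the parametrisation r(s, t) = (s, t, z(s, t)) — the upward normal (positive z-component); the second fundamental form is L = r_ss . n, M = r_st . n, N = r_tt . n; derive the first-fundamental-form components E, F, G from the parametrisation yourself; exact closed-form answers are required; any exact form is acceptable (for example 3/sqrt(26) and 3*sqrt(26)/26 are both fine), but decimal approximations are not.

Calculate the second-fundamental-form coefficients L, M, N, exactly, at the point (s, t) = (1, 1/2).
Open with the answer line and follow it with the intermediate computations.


Answer: L = 24*sqrt(185)/185, M = 0, N = 0

z_s = 3, z_t = 5/4, z_ss = 6, z_st = 0, z_tt = 0
E = 10, F = 15/4, G = 41/16; answer radicand W^2 = 185/16
unnormalised second-form numerators: l = 6, m = 0, n = 0; L = l/sqrt(185/16), and similarly M = m/sqrt(W^2), N = n/sqrt(W^2)


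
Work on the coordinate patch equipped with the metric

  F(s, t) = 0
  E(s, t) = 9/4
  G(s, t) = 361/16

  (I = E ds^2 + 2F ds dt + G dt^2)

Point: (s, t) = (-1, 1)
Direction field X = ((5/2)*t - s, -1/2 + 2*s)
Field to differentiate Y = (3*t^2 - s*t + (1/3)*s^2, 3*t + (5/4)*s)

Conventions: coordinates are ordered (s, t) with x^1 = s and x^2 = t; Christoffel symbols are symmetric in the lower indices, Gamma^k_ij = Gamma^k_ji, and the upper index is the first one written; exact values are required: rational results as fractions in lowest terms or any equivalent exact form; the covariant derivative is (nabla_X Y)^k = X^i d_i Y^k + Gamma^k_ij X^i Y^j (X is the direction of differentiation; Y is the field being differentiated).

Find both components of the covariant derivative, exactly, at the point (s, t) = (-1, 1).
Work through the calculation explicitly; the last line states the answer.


E = 9/4, F = 0, G = 361/16 at the point
E_s = 0, E_t = 0, F_s = 0, F_t = 0, G_s = 0, G_t = 0
EG - F^2 = 3249/64;  g^inv = (64/3249) * [[361/16, 0], [0, 9/4]]
first-kind symbols [ij,l] = (1/2)(d_i g_jl + d_j g_il - d_l g_ij): [ss,s] = E_s/2 = 0, [ss,t] = F_s - E_t/2 = 0, [st,s] = E_t/2 = 0, [st,t] = G_s/2 = 0, [tt,s] = F_t - G_s/2 = 0, [tt,t] = G_t/2 = 0
Gamma^s_ij = (G*[ij,s] - F*[ij,t])/(EG - F^2), Gamma^t_ij = (E*[ij,t] - F*[ij,s])/(EG - F^2)
Gamma_sss = 0, Gamma_sst = 0, Gamma_stt = 0, Gamma_tss = 0, Gamma_tst = 0, Gamma_ttt = 0
X = (7/2, -5/2), Y = (13/3, 7/4) at the point

Answer: (nabla_X Y)^s = -70/3, (nabla_X Y)^t = -25/8


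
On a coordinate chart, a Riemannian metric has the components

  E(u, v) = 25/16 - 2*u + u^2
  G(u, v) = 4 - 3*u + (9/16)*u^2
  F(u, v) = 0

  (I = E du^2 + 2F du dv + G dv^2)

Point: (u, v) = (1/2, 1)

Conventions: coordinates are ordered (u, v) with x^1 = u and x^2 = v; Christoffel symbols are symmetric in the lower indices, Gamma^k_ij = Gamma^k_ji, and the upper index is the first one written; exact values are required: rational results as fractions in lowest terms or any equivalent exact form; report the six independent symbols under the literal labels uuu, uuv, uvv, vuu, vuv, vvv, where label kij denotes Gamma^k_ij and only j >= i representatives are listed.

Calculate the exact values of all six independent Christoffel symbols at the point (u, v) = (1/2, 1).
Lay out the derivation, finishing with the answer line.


E = 13/16, F = 0, G = 169/64 at the point
E_u = -1, E_v = 0, F_u = 0, F_v = 0, G_u = -39/16, G_v = 0
EG - F^2 = 2197/1024;  g^inv = (1024/2197) * [[169/64, 0], [0, 13/16]]
first-kind symbols [ij,l] = (1/2)(d_i g_jl + d_j g_il - d_l g_ij): [uu,u] = E_u/2 = -1/2, [uu,v] = F_u - E_v/2 = 0, [uv,u] = E_v/2 = 0, [uv,v] = G_u/2 = -39/32, [vv,u] = F_v - G_u/2 = 39/32, [vv,v] = G_v/2 = 0
Gamma^u_ij = (G*[ij,u] - F*[ij,v])/(EG - F^2), Gamma^v_ij = (E*[ij,v] - F*[ij,u])/(EG - F^2)

Answer: Gamma_uuu = -8/13, Gamma_uuv = 0, Gamma_uvv = 3/2, Gamma_vuu = 0, Gamma_vuv = -6/13, Gamma_vvv = 0


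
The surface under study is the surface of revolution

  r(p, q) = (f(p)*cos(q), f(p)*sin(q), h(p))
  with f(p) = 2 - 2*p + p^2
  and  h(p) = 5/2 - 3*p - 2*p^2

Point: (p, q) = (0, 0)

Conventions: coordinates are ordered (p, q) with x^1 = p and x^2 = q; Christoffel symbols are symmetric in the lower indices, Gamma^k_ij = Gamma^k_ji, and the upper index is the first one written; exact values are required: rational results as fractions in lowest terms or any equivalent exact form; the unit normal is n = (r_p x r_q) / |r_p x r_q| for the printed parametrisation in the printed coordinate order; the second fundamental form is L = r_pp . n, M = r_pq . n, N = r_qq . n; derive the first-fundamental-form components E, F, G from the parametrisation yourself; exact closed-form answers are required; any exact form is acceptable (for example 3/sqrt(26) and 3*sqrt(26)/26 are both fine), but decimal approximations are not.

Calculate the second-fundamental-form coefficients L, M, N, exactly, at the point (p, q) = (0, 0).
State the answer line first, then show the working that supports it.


Answer: L = 14*sqrt(13)/13, M = 0, N = -6*sqrt(13)/13

f = 2, f' = -2, f'' = 2, h' = -3, h'' = -4
E = 13, F = 0, G = 4; answer radicand W^2 = 13
unnormalised second-form numerators: l = 14, m = 0, n = -6; L = l/sqrt(13), and similarly M = m/sqrt(W^2), N = n/sqrt(W^2)


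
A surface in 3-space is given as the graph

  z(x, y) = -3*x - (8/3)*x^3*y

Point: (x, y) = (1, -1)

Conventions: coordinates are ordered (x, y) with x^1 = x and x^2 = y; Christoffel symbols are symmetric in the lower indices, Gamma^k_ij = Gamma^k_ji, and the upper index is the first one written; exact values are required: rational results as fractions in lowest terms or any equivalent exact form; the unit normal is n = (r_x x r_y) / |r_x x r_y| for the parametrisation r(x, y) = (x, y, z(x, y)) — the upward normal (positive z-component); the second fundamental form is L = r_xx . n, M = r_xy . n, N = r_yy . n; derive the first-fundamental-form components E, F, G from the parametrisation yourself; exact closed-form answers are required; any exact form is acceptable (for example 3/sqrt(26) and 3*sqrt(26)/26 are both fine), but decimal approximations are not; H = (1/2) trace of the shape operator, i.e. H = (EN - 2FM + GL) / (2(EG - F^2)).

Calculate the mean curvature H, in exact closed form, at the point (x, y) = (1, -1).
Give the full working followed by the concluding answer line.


z_x = 5, z_y = -8/3, z_xx = 16, z_xy = -8, z_yy = 0
E = 26, F = -40/3, G = 73/9; answer radicand W^2 = 298/9
unnormalised second-form numerators: l = 16, m = -8, n = 0; L = l/sqrt(298/9), and similarly M = m/sqrt(W^2), N = n/sqrt(W^2)
H = (E*n - 2*F*m + G*l) / (2*(EG - F^2)*sqrt(W^2)); E*n - 2*F*m + G*l = -752/9, EG - F^2 = 298/9, so H = (-188/149)/sqrt(298/9)

Answer: H = -282*sqrt(298)/22201


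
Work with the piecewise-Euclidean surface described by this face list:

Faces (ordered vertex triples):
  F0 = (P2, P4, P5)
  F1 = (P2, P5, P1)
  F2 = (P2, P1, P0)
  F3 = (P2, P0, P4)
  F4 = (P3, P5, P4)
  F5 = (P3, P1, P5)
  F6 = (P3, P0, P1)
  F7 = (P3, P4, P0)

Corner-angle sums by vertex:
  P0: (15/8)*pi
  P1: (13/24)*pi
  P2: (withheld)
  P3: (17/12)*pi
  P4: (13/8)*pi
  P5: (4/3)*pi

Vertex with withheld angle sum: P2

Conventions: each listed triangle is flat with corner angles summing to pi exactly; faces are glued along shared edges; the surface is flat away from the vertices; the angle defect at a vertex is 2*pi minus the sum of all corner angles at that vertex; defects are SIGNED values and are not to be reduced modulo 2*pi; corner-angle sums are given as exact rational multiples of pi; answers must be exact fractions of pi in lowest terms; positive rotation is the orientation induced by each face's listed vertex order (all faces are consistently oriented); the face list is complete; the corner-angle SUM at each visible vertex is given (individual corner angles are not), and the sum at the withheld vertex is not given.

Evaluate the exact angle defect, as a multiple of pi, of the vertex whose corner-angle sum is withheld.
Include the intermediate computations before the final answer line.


V = 6, E = 12, F = 8; chi = V - E + F = 2
Gauss-Bonnet: total defect = 2*pi*chi = 4*pi; visible defects sum to (77/24)*pi

Answer: defect(P2) = (19/24)*pi


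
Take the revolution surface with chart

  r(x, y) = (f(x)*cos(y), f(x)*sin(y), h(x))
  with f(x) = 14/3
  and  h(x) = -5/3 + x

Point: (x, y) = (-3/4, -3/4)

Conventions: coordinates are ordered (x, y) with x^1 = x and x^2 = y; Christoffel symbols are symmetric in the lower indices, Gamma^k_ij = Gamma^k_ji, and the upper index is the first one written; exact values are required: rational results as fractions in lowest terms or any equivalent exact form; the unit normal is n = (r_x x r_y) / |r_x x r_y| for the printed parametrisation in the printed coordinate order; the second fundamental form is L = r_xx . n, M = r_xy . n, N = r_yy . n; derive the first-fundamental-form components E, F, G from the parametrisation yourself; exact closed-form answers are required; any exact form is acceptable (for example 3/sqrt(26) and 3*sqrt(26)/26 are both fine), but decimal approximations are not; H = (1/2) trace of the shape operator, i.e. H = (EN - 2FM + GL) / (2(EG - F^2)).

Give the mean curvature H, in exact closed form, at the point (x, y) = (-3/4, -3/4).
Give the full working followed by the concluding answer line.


f = 14/3, f' = 0, f'' = 0, h' = 1, h'' = 0
E = 1, F = 0, G = 196/9; answer radicand W^2 = 1
unnormalised second-form numerators: l = 0, m = 0, n = 14/3; L = l/sqrt(1), and similarly M = m/sqrt(W^2), N = n/sqrt(W^2)
H = (E*n - 2*F*m + G*l) / (2*(EG - F^2)*sqrt(W^2)); E*n - 2*F*m + G*l = 14/3, EG - F^2 = 196/9, so H = (3/28)/sqrt(1)

Answer: H = 3/28
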